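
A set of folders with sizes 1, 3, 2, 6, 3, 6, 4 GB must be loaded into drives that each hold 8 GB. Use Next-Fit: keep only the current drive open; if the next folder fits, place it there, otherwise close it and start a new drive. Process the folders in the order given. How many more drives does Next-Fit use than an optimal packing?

Next-Fit: [1,3,2] [6] [3] [6] [4] → 5 drives.
Total size 25 GB; any packing needs at least ⌈25/8⌉ = 4 drives.
An optimal packing achieves that bound: [6,2] [6,1] [4,3] [3] → 4 drives.
Excess: 5 − 4 = 1.

1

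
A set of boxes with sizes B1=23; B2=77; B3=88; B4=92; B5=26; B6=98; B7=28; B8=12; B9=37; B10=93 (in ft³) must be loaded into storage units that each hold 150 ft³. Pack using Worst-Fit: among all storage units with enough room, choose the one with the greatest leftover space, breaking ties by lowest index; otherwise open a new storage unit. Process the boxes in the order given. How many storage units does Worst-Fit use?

Put B1 (23 ft³) in storage unit 1; 127 ft³ remain.
Put B2 (77 ft³) in storage unit 1; 50 ft³ remain.
Put B3 (88 ft³) in storage unit 2; 62 ft³ remain.
Put B4 (92 ft³) in storage unit 3; 58 ft³ remain.
Put B5 (26 ft³) in storage unit 2; 36 ft³ remain.
Put B6 (98 ft³) in storage unit 4; 52 ft³ remain.
Put B7 (28 ft³) in storage unit 3; 30 ft³ remain.
Put B8 (12 ft³) in storage unit 4; 40 ft³ remain.
Put B9 (37 ft³) in storage unit 1; 13 ft³ remain.
Put B10 (93 ft³) in storage unit 5; 57 ft³ remain.
Final storage units: [23,77,37] [88,26] [92,28] [98,12] [93].

5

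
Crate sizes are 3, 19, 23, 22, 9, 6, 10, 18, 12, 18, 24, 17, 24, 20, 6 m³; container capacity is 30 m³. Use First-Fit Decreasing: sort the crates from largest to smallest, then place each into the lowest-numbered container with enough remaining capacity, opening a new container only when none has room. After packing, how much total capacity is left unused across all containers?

39

Sorted descending: 24, 24, 23, 22, 20, 19, 18, 18, 17, 12, 10, 9, 6, 6, 3.
container 1: place 24 m³, 6 m³ left
container 2: place 24 m³, 6 m³ left
container 3: place 23 m³, 7 m³ left
container 4: place 22 m³, 8 m³ left
container 5: place 20 m³, 10 m³ left
container 6: place 19 m³, 11 m³ left
container 7: place 18 m³, 12 m³ left
container 8: place 18 m³, 12 m³ left
container 9: place 17 m³, 13 m³ left
container 7: place 12 m³, 0 m³ left
container 5: place 10 m³, 0 m³ left
container 6: place 9 m³, 2 m³ left
container 1: place 6 m³, 0 m³ left
container 2: place 6 m³, 0 m³ left
container 3: place 3 m³, 4 m³ left
9 containers × 30 m³ = 270 m³; used 231 m³; unused 39 m³.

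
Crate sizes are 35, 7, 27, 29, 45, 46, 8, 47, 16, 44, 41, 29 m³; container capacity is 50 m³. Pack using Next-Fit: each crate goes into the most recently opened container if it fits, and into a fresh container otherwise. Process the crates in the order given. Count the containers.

Put 35 m³ in container 1; 15 m³ remain.
Put 7 m³ in container 1; 8 m³ remain.
Put 27 m³ in container 2; 23 m³ remain.
Put 29 m³ in container 3; 21 m³ remain.
Put 45 m³ in container 4; 5 m³ remain.
Put 46 m³ in container 5; 4 m³ remain.
Put 8 m³ in container 6; 42 m³ remain.
Put 47 m³ in container 7; 3 m³ remain.
Put 16 m³ in container 8; 34 m³ remain.
Put 44 m³ in container 9; 6 m³ remain.
Put 41 m³ in container 10; 9 m³ remain.
Put 29 m³ in container 11; 21 m³ remain.
Final containers: [35,7] [27] [29] [45] [46] [8] [47] [16] [44] [41] [29].

11 containers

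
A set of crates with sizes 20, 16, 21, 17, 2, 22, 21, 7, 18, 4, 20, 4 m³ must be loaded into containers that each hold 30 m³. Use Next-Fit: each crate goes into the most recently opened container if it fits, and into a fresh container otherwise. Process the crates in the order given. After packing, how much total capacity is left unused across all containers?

68

Put 20 m³ in container 1; 10 m³ remain.
Put 16 m³ in container 2; 14 m³ remain.
Put 21 m³ in container 3; 9 m³ remain.
Put 17 m³ in container 4; 13 m³ remain.
Put 2 m³ in container 4; 11 m³ remain.
Put 22 m³ in container 5; 8 m³ remain.
Put 21 m³ in container 6; 9 m³ remain.
Put 7 m³ in container 6; 2 m³ remain.
Put 18 m³ in container 7; 12 m³ remain.
Put 4 m³ in container 7; 8 m³ remain.
Put 20 m³ in container 8; 10 m³ remain.
Put 4 m³ in container 8; 6 m³ remain.
8 containers × 30 m³ = 240 m³; used 172 m³; unused 68 m³.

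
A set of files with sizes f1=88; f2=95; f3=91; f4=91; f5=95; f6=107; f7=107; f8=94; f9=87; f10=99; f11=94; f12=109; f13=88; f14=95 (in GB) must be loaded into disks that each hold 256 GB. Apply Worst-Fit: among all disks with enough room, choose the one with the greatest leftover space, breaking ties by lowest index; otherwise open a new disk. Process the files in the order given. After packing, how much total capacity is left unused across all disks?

452

f1 (88 GB) → disk 1 (remaining 168 GB)
f2 (95 GB) → disk 1 (remaining 73 GB)
f3 (91 GB) → disk 2 (remaining 165 GB)
f4 (91 GB) → disk 2 (remaining 74 GB)
f5 (95 GB) → disk 3 (remaining 161 GB)
f6 (107 GB) → disk 3 (remaining 54 GB)
f7 (107 GB) → disk 4 (remaining 149 GB)
f8 (94 GB) → disk 4 (remaining 55 GB)
f9 (87 GB) → disk 5 (remaining 169 GB)
f10 (99 GB) → disk 5 (remaining 70 GB)
f11 (94 GB) → disk 6 (remaining 162 GB)
f12 (109 GB) → disk 6 (remaining 53 GB)
f13 (88 GB) → disk 7 (remaining 168 GB)
f14 (95 GB) → disk 7 (remaining 73 GB)
7 disks × 256 GB = 1792 GB; used 1340 GB; unused 452 GB.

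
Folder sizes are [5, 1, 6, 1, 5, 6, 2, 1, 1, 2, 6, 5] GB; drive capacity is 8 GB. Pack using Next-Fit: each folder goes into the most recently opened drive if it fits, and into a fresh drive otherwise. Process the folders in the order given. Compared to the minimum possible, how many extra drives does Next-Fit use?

1

Next-Fit: [5,1] [6,1] [5] [6,2] [1,1,2] [6] [5] → 7 drives.
Total size 41 GB; any packing needs at least ⌈41/8⌉ = 6 drives.
An optimal packing achieves that bound: [6,2] [6,2] [6,1,1] [5,1,1] [5] [5] → 6 drives.
Excess: 7 − 6 = 1.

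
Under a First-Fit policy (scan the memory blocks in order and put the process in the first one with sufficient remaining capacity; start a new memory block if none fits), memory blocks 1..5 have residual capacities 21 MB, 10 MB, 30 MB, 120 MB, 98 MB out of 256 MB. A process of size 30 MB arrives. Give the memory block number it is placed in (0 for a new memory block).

Memory blocks with room: memory block 3 (30 MB), memory block 4 (120 MB), memory block 5 (98 MB).
The first with room is memory block 3.

3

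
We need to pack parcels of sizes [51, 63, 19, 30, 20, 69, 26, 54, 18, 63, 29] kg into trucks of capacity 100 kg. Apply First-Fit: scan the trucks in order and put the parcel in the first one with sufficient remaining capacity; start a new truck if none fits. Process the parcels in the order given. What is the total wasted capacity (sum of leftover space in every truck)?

Put 51 kg in truck 1; 49 kg remain.
Put 63 kg in truck 2; 37 kg remain.
Put 19 kg in truck 1; 30 kg remain.
Put 30 kg in truck 1; 0 kg remain.
Put 20 kg in truck 2; 17 kg remain.
Put 69 kg in truck 3; 31 kg remain.
Put 26 kg in truck 3; 5 kg remain.
Put 54 kg in truck 4; 46 kg remain.
Put 18 kg in truck 4; 28 kg remain.
Put 63 kg in truck 5; 37 kg remain.
Put 29 kg in truck 5; 8 kg remain.
5 trucks × 100 kg = 500 kg; used 442 kg; unused 58 kg.

58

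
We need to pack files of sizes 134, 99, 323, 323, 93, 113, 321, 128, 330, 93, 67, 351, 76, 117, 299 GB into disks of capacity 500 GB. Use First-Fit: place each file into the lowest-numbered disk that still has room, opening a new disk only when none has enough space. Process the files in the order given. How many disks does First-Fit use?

7 disks

Put 134 GB in disk 1; 366 GB remain.
Put 99 GB in disk 1; 267 GB remain.
Put 323 GB in disk 2; 177 GB remain.
Put 323 GB in disk 3; 177 GB remain.
Put 93 GB in disk 1; 174 GB remain.
Put 113 GB in disk 1; 61 GB remain.
Put 321 GB in disk 4; 179 GB remain.
Put 128 GB in disk 2; 49 GB remain.
Put 330 GB in disk 5; 170 GB remain.
Put 93 GB in disk 3; 84 GB remain.
Put 67 GB in disk 3; 17 GB remain.
Put 351 GB in disk 6; 149 GB remain.
Put 76 GB in disk 4; 103 GB remain.
Put 117 GB in disk 5; 53 GB remain.
Put 299 GB in disk 7; 201 GB remain.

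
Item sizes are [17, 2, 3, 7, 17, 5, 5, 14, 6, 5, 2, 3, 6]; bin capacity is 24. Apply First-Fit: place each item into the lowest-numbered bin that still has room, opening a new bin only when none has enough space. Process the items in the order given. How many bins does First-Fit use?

4 bins

17 → bin 1 (remaining 7)
2 → bin 1 (remaining 5)
3 → bin 1 (remaining 2)
7 → bin 2 (remaining 17)
17 → bin 2 (remaining 0)
5 → bin 3 (remaining 19)
5 → bin 3 (remaining 14)
14 → bin 3 (remaining 0)
6 → bin 4 (remaining 18)
5 → bin 4 (remaining 13)
2 → bin 1 (remaining 0)
3 → bin 4 (remaining 10)
6 → bin 4 (remaining 4)
Final bins: [17,2,3,2] [7,17] [5,5,14] [6,5,3,6].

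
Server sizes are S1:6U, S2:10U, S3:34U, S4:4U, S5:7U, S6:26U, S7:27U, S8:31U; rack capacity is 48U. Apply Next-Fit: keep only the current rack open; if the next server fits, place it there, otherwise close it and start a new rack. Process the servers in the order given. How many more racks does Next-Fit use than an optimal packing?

Next-Fit: [6,10] [34,4,7] [26] [27] [31] → 5 racks.
Total size 145U; any packing needs at least ⌈145/48⌉ = 4 racks.
An optimal packing achieves that bound: [34,10,4] [31,7,6] [27] [26] → 4 racks.
Excess: 5 − 4 = 1.

1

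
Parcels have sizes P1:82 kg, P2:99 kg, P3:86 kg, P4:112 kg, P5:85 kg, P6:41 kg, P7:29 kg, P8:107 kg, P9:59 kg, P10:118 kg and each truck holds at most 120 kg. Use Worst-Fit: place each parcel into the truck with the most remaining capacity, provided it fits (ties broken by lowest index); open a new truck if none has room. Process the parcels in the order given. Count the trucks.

9 trucks

truck 1: place P1 (82 kg), 38 kg left
truck 2: place P2 (99 kg), 21 kg left
truck 3: place P3 (86 kg), 34 kg left
truck 4: place P4 (112 kg), 8 kg left
truck 5: place P5 (85 kg), 35 kg left
truck 6: place P6 (41 kg), 79 kg left
truck 6: place P7 (29 kg), 50 kg left
truck 7: place P8 (107 kg), 13 kg left
truck 8: place P9 (59 kg), 61 kg left
truck 9: place P10 (118 kg), 2 kg left
Final trucks: [82] [99] [86] [112] [85] [41,29] [107] [59] [118].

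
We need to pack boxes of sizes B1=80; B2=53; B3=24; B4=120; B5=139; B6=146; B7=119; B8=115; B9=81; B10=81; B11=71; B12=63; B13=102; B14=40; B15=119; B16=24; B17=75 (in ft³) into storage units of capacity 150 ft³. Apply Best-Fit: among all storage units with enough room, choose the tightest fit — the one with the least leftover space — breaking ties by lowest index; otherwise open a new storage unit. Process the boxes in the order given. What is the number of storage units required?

11

B1 (80 ft³) → storage unit 1 (remaining 70 ft³)
B2 (53 ft³) → storage unit 1 (remaining 17 ft³)
B3 (24 ft³) → storage unit 2 (remaining 126 ft³)
B4 (120 ft³) → storage unit 2 (remaining 6 ft³)
B5 (139 ft³) → storage unit 3 (remaining 11 ft³)
B6 (146 ft³) → storage unit 4 (remaining 4 ft³)
B7 (119 ft³) → storage unit 5 (remaining 31 ft³)
B8 (115 ft³) → storage unit 6 (remaining 35 ft³)
B9 (81 ft³) → storage unit 7 (remaining 69 ft³)
B10 (81 ft³) → storage unit 8 (remaining 69 ft³)
B11 (71 ft³) → storage unit 9 (remaining 79 ft³)
B12 (63 ft³) → storage unit 7 (remaining 6 ft³)
B13 (102 ft³) → storage unit 10 (remaining 48 ft³)
B14 (40 ft³) → storage unit 10 (remaining 8 ft³)
B15 (119 ft³) → storage unit 11 (remaining 31 ft³)
B16 (24 ft³) → storage unit 5 (remaining 7 ft³)
B17 (75 ft³) → storage unit 9 (remaining 4 ft³)
Final storage units: [80,53] [24,120] [139] [146] [119,24] [115] [81,63] [81] [71,75] [102,40] [119].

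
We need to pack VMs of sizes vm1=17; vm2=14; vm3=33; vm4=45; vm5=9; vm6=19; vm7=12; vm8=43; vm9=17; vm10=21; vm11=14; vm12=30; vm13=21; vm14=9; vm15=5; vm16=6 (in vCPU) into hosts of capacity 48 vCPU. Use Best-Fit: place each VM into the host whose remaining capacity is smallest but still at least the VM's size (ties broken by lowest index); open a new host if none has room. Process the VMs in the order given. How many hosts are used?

8 hosts

vm1 (17 vCPU) → host 1 (remaining 31 vCPU)
vm2 (14 vCPU) → host 1 (remaining 17 vCPU)
vm3 (33 vCPU) → host 2 (remaining 15 vCPU)
vm4 (45 vCPU) → host 3 (remaining 3 vCPU)
vm5 (9 vCPU) → host 2 (remaining 6 vCPU)
vm6 (19 vCPU) → host 4 (remaining 29 vCPU)
vm7 (12 vCPU) → host 1 (remaining 5 vCPU)
vm8 (43 vCPU) → host 5 (remaining 5 vCPU)
vm9 (17 vCPU) → host 4 (remaining 12 vCPU)
vm10 (21 vCPU) → host 6 (remaining 27 vCPU)
vm11 (14 vCPU) → host 6 (remaining 13 vCPU)
vm12 (30 vCPU) → host 7 (remaining 18 vCPU)
vm13 (21 vCPU) → host 8 (remaining 27 vCPU)
vm14 (9 vCPU) → host 4 (remaining 3 vCPU)
vm15 (5 vCPU) → host 1 (remaining 0 vCPU)
vm16 (6 vCPU) → host 2 (remaining 0 vCPU)
Final hosts: [17,14,12,5] [33,9,6] [45] [19,17,9] [43] [21,14] [30] [21].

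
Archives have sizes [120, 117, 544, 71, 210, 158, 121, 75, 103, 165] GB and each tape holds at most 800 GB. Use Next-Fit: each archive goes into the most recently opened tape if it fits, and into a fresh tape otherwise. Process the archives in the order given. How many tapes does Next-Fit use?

3 tapes

120 GB → tape 1 (remaining 680 GB)
117 GB → tape 1 (remaining 563 GB)
544 GB → tape 1 (remaining 19 GB)
71 GB → tape 2 (remaining 729 GB)
210 GB → tape 2 (remaining 519 GB)
158 GB → tape 2 (remaining 361 GB)
121 GB → tape 2 (remaining 240 GB)
75 GB → tape 2 (remaining 165 GB)
103 GB → tape 2 (remaining 62 GB)
165 GB → tape 3 (remaining 635 GB)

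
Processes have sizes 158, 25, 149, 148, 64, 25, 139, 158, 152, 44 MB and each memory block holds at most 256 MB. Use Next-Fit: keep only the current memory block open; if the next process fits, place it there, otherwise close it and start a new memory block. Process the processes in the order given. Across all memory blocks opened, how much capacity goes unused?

Put 158 MB in memory block 1; 98 MB remain.
Put 25 MB in memory block 1; 73 MB remain.
Put 149 MB in memory block 2; 107 MB remain.
Put 148 MB in memory block 3; 108 MB remain.
Put 64 MB in memory block 3; 44 MB remain.
Put 25 MB in memory block 3; 19 MB remain.
Put 139 MB in memory block 4; 117 MB remain.
Put 158 MB in memory block 5; 98 MB remain.
Put 152 MB in memory block 6; 104 MB remain.
Put 44 MB in memory block 6; 60 MB remain.
6 memory blocks × 256 MB = 1536 MB; used 1062 MB; unused 474 MB.

474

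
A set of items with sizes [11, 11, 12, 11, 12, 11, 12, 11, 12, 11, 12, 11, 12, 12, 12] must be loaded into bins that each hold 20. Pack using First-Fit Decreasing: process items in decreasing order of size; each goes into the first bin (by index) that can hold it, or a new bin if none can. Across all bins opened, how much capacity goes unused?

127

Sorted descending: 12, 12, 12, 12, 12, 12, 12, 12, 11, 11, 11, 11, 11, 11, 11.
bin 1: place 12, 8 left
bin 2: place 12, 8 left
bin 3: place 12, 8 left
bin 4: place 12, 8 left
bin 5: place 12, 8 left
bin 6: place 12, 8 left
bin 7: place 12, 8 left
bin 8: place 12, 8 left
bin 9: place 11, 9 left
bin 10: place 11, 9 left
bin 11: place 11, 9 left
bin 12: place 11, 9 left
bin 13: place 11, 9 left
bin 14: place 11, 9 left
bin 15: place 11, 9 left
15 bins × 20 = 300; used 173; unused 127.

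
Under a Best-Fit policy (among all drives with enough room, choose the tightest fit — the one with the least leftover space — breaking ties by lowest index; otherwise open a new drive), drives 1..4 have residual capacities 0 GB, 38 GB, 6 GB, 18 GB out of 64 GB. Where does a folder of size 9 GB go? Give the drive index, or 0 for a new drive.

4

Drives with room: drive 2 (38 GB), drive 4 (18 GB).
Tightest fit is drive 4 with 18 GB free.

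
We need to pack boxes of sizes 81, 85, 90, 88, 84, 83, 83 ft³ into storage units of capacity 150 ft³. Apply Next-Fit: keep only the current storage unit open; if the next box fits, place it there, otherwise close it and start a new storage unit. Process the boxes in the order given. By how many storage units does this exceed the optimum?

0

Next-Fit: [81] [85] [90] [88] [84] [83] [83] → 7 storage units.
7 boxes exceed 75 ft³ (half the capacity), and no two of those can share a storage unit, so at least 7 storage units are needed.
So 7 is already optimal.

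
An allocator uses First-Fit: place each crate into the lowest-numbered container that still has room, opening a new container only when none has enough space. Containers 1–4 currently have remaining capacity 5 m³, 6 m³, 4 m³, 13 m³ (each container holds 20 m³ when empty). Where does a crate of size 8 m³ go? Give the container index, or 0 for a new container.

Containers with room: container 4 (13 m³).
The first with room is container 4.

4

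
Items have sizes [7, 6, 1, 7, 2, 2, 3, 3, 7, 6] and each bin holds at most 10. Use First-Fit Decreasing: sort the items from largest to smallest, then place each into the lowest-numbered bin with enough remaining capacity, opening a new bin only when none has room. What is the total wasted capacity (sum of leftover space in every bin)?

Sorted descending: 7, 7, 7, 6, 6, 3, 3, 2, 2, 1.
7 → bin 1 (remaining 3)
7 → bin 2 (remaining 3)
7 → bin 3 (remaining 3)
6 → bin 4 (remaining 4)
6 → bin 5 (remaining 4)
3 → bin 1 (remaining 0)
3 → bin 2 (remaining 0)
2 → bin 3 (remaining 1)
2 → bin 4 (remaining 2)
1 → bin 3 (remaining 0)
5 bins × 10 = 50; used 44; unused 6.

6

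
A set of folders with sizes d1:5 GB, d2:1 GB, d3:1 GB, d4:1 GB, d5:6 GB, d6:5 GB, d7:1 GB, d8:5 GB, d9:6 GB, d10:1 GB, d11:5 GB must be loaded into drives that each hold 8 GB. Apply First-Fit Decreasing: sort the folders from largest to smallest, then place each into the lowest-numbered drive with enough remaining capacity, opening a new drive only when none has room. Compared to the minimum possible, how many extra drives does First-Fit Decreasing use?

0

First-Fit Decreasing: [6,1,1] [6,1,1] [5,1] [5] [5] [5] → 6 drives.
6 folders exceed 4 GB (half the capacity), and no two of those can share a drive, so at least 6 drives are needed.
So 6 is already optimal.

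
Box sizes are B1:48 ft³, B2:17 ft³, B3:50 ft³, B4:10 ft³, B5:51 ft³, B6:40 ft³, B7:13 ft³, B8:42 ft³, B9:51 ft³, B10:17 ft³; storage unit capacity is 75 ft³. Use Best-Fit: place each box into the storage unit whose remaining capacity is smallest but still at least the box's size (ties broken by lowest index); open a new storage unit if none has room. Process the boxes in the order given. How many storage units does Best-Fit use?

storage unit 1: place B1 (48 ft³), 27 ft³ left
storage unit 1: place B2 (17 ft³), 10 ft³ left
storage unit 2: place B3 (50 ft³), 25 ft³ left
storage unit 1: place B4 (10 ft³), 0 ft³ left
storage unit 3: place B5 (51 ft³), 24 ft³ left
storage unit 4: place B6 (40 ft³), 35 ft³ left
storage unit 3: place B7 (13 ft³), 11 ft³ left
storage unit 5: place B8 (42 ft³), 33 ft³ left
storage unit 6: place B9 (51 ft³), 24 ft³ left
storage unit 6: place B10 (17 ft³), 7 ft³ left

6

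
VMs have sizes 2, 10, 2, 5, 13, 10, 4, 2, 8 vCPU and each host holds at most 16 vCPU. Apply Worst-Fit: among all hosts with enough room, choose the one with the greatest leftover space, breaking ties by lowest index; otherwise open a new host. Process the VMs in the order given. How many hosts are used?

host 1: place 2 vCPU, 14 vCPU left
host 1: place 10 vCPU, 4 vCPU left
host 1: place 2 vCPU, 2 vCPU left
host 2: place 5 vCPU, 11 vCPU left
host 3: place 13 vCPU, 3 vCPU left
host 2: place 10 vCPU, 1 vCPU left
host 4: place 4 vCPU, 12 vCPU left
host 4: place 2 vCPU, 10 vCPU left
host 4: place 8 vCPU, 2 vCPU left
Final hosts: [2,10,2] [5,10] [13] [4,2,8].

4 hosts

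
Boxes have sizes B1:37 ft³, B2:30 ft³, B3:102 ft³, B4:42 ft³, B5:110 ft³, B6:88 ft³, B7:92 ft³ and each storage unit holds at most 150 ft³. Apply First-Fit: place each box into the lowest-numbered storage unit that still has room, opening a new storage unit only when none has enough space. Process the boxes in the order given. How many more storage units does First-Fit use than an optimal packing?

First-Fit: [37,30,42] [102] [110] [88] [92] → 5 storage units.
Total size 501 ft³; any packing needs at least ⌈501/150⌉ = 4 storage units.
An optimal packing achieves that bound: [110,37] [102,42] [92,30] [88] → 4 storage units.
Excess: 5 − 4 = 1.

1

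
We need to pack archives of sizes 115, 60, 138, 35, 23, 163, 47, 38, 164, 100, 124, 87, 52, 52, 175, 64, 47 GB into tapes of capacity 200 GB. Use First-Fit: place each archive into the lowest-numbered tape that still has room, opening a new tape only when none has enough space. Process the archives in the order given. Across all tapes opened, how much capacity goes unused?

tape 1: place 115 GB, 85 GB left
tape 1: place 60 GB, 25 GB left
tape 2: place 138 GB, 62 GB left
tape 2: place 35 GB, 27 GB left
tape 1: place 23 GB, 2 GB left
tape 3: place 163 GB, 37 GB left
tape 4: place 47 GB, 153 GB left
tape 4: place 38 GB, 115 GB left
tape 5: place 164 GB, 36 GB left
tape 4: place 100 GB, 15 GB left
tape 6: place 124 GB, 76 GB left
tape 7: place 87 GB, 113 GB left
tape 6: place 52 GB, 24 GB left
tape 7: place 52 GB, 61 GB left
tape 8: place 175 GB, 25 GB left
tape 9: place 64 GB, 136 GB left
tape 7: place 47 GB, 14 GB left
9 tapes × 200 GB = 1800 GB; used 1484 GB; unused 316 GB.

316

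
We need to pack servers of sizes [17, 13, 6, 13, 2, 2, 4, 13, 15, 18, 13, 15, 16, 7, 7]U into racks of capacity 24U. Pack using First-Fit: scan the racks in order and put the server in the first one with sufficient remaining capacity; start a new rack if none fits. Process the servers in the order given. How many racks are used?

9 racks

rack 1: place 17U, 7U left
rack 2: place 13U, 11U left
rack 1: place 6U, 1U left
rack 3: place 13U, 11U left
rack 2: place 2U, 9U left
rack 2: place 2U, 7U left
rack 2: place 4U, 3U left
rack 4: place 13U, 11U left
rack 5: place 15U, 9U left
rack 6: place 18U, 6U left
rack 7: place 13U, 11U left
rack 8: place 15U, 9U left
rack 9: place 16U, 8U left
rack 3: place 7U, 4U left
rack 4: place 7U, 4U left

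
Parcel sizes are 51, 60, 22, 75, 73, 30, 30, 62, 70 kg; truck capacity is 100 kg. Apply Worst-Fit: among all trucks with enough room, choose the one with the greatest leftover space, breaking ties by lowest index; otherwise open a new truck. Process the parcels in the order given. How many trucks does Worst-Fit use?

Put 51 kg in truck 1; 49 kg remain.
Put 60 kg in truck 2; 40 kg remain.
Put 22 kg in truck 1; 27 kg remain.
Put 75 kg in truck 3; 25 kg remain.
Put 73 kg in truck 4; 27 kg remain.
Put 30 kg in truck 2; 10 kg remain.
Put 30 kg in truck 5; 70 kg remain.
Put 62 kg in truck 5; 8 kg remain.
Put 70 kg in truck 6; 30 kg remain.
Final trucks: [51,22] [60,30] [75] [73] [30,62] [70].

6 trucks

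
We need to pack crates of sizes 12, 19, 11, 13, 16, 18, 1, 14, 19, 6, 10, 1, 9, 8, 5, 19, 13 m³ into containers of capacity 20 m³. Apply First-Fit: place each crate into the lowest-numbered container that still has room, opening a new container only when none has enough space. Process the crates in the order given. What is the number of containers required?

container 1: place 12 m³, 8 m³ left
container 2: place 19 m³, 1 m³ left
container 3: place 11 m³, 9 m³ left
container 4: place 13 m³, 7 m³ left
container 5: place 16 m³, 4 m³ left
container 6: place 18 m³, 2 m³ left
container 1: place 1 m³, 7 m³ left
container 7: place 14 m³, 6 m³ left
container 8: place 19 m³, 1 m³ left
container 1: place 6 m³, 1 m³ left
container 9: place 10 m³, 10 m³ left
container 1: place 1 m³, 0 m³ left
container 3: place 9 m³, 0 m³ left
container 9: place 8 m³, 2 m³ left
container 4: place 5 m³, 2 m³ left
container 10: place 19 m³, 1 m³ left
container 11: place 13 m³, 7 m³ left

11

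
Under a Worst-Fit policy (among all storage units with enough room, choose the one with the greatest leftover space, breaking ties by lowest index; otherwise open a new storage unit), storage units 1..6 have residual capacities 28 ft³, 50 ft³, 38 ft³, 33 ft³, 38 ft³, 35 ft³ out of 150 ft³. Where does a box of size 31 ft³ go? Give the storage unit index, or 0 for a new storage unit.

2

Storage units with room: storage unit 2 (50 ft³), storage unit 3 (38 ft³), storage unit 4 (33 ft³), storage unit 5 (38 ft³), storage unit 6 (35 ft³).
Most room is storage unit 2 with 50 ft³ free.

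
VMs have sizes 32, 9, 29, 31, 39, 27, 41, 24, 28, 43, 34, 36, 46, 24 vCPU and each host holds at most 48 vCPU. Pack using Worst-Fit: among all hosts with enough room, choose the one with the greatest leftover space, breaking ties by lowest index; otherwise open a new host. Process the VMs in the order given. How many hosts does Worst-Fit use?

12

host 1: place 32 vCPU, 16 vCPU left
host 1: place 9 vCPU, 7 vCPU left
host 2: place 29 vCPU, 19 vCPU left
host 3: place 31 vCPU, 17 vCPU left
host 4: place 39 vCPU, 9 vCPU left
host 5: place 27 vCPU, 21 vCPU left
host 6: place 41 vCPU, 7 vCPU left
host 7: place 24 vCPU, 24 vCPU left
host 8: place 28 vCPU, 20 vCPU left
host 9: place 43 vCPU, 5 vCPU left
host 10: place 34 vCPU, 14 vCPU left
host 11: place 36 vCPU, 12 vCPU left
host 12: place 46 vCPU, 2 vCPU left
host 7: place 24 vCPU, 0 vCPU left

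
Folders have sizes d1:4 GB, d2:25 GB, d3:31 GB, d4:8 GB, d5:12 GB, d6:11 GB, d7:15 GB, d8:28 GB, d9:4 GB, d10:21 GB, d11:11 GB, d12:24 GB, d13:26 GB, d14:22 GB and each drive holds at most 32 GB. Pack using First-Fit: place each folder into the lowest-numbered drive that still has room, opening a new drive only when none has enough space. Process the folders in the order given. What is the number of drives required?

9

Put d1 (4 GB) in drive 1; 28 GB remain.
Put d2 (25 GB) in drive 1; 3 GB remain.
Put d3 (31 GB) in drive 2; 1 GB remain.
Put d4 (8 GB) in drive 3; 24 GB remain.
Put d5 (12 GB) in drive 3; 12 GB remain.
Put d6 (11 GB) in drive 3; 1 GB remain.
Put d7 (15 GB) in drive 4; 17 GB remain.
Put d8 (28 GB) in drive 5; 4 GB remain.
Put d9 (4 GB) in drive 4; 13 GB remain.
Put d10 (21 GB) in drive 6; 11 GB remain.
Put d11 (11 GB) in drive 4; 2 GB remain.
Put d12 (24 GB) in drive 7; 8 GB remain.
Put d13 (26 GB) in drive 8; 6 GB remain.
Put d14 (22 GB) in drive 9; 10 GB remain.
Final drives: [4,25] [31] [8,12,11] [15,4,11] [28] [21] [24] [26] [22].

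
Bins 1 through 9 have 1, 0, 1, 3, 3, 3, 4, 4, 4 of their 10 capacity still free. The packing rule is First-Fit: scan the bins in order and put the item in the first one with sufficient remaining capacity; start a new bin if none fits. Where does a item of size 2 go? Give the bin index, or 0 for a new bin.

Bins with room: bin 4 (3), bin 5 (3), bin 6 (3), bin 7 (4), bin 8 (4), bin 9 (4).
The first with room is bin 4.

4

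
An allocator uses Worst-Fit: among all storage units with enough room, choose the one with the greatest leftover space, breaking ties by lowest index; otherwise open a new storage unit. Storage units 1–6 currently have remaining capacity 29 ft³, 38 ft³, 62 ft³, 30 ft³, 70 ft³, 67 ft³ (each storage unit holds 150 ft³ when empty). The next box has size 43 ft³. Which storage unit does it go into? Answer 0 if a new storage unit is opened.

Storage units with room: storage unit 3 (62 ft³), storage unit 5 (70 ft³), storage unit 6 (67 ft³).
Most room is storage unit 5 with 70 ft³ free.

5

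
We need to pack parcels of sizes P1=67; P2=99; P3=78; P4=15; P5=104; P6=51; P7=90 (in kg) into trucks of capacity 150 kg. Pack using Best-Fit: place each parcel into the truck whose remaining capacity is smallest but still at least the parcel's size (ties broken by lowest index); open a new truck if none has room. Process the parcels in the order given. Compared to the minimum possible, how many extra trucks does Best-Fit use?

0

Best-Fit: [67,78] [99,15] [104] [51,90] → 4 trucks.
Total size 504 kg; any packing needs at least ⌈504/150⌉ = 4 trucks.
So 4 is already optimal.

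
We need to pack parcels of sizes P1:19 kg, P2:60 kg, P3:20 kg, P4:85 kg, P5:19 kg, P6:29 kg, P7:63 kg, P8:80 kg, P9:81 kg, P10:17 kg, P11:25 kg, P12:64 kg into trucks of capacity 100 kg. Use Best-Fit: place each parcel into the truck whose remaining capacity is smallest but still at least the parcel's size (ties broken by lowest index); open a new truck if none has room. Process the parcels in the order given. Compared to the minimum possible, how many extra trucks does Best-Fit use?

1

Best-Fit: [19,60,20] [85] [19,29] [63,25] [80] [81,17] [64] → 7 trucks.
Total size 562 kg; any packing needs at least ⌈562/100⌉ = 6 trucks.
An optimal packing achieves that bound: [85] [81,19] [80,20] [64,29] [63,25] [60,19,17] → 6 trucks.
Excess: 7 − 6 = 1.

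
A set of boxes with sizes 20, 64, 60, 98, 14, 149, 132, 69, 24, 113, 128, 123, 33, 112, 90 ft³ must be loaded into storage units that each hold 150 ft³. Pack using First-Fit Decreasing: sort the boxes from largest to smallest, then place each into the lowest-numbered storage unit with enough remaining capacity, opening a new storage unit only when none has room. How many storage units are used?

Sorted descending: 149, 132, 128, 123, 113, 112, 98, 90, 69, 64, 60, 33, 24, 20, 14.
Put 149 ft³ in storage unit 1; 1 ft³ remain.
Put 132 ft³ in storage unit 2; 18 ft³ remain.
Put 128 ft³ in storage unit 3; 22 ft³ remain.
Put 123 ft³ in storage unit 4; 27 ft³ remain.
Put 113 ft³ in storage unit 5; 37 ft³ remain.
Put 112 ft³ in storage unit 6; 38 ft³ remain.
Put 98 ft³ in storage unit 7; 52 ft³ remain.
Put 90 ft³ in storage unit 8; 60 ft³ remain.
Put 69 ft³ in storage unit 9; 81 ft³ remain.
Put 64 ft³ in storage unit 9; 17 ft³ remain.
Put 60 ft³ in storage unit 8; 0 ft³ remain.
Put 33 ft³ in storage unit 5; 4 ft³ remain.
Put 24 ft³ in storage unit 4; 3 ft³ remain.
Put 20 ft³ in storage unit 3; 2 ft³ remain.
Put 14 ft³ in storage unit 2; 4 ft³ remain.
Final storage units: [149] [132,14] [128,20] [123,24] [113,33] [112] [98] [90,60] [69,64].

9 storage units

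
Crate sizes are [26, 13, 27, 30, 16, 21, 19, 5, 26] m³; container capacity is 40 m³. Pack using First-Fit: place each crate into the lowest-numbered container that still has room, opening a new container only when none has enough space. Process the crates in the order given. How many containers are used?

Put 26 m³ in container 1; 14 m³ remain.
Put 13 m³ in container 1; 1 m³ remain.
Put 27 m³ in container 2; 13 m³ remain.
Put 30 m³ in container 3; 10 m³ remain.
Put 16 m³ in container 4; 24 m³ remain.
Put 21 m³ in container 4; 3 m³ remain.
Put 19 m³ in container 5; 21 m³ remain.
Put 5 m³ in container 2; 8 m³ remain.
Put 26 m³ in container 6; 14 m³ remain.
Final containers: [26,13] [27,5] [30] [16,21] [19] [26].

6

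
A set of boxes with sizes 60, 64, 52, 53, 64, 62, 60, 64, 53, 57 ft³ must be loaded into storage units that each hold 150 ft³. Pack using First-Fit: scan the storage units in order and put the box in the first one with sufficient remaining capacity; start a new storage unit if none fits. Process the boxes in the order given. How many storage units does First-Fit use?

5

60 ft³ → storage unit 1 (remaining 90 ft³)
64 ft³ → storage unit 1 (remaining 26 ft³)
52 ft³ → storage unit 2 (remaining 98 ft³)
53 ft³ → storage unit 2 (remaining 45 ft³)
64 ft³ → storage unit 3 (remaining 86 ft³)
62 ft³ → storage unit 3 (remaining 24 ft³)
60 ft³ → storage unit 4 (remaining 90 ft³)
64 ft³ → storage unit 4 (remaining 26 ft³)
53 ft³ → storage unit 5 (remaining 97 ft³)
57 ft³ → storage unit 5 (remaining 40 ft³)
Final storage units: [60,64] [52,53] [64,62] [60,64] [53,57].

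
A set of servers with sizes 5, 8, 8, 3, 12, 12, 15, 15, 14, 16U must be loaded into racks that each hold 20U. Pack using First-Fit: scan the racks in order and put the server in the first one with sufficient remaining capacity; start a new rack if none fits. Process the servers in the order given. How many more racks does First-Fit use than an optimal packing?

First-Fit: [5,8,3] [8,12] [12] [15] [15] [14] [16] → 7 racks.
Total size 108U; any packing needs at least ⌈108/20⌉ = 6 racks.
An optimal packing achieves that bound: [16,3] [15,5] [15] [14] [12,8] [12,8] → 6 racks.
Excess: 7 − 6 = 1.

1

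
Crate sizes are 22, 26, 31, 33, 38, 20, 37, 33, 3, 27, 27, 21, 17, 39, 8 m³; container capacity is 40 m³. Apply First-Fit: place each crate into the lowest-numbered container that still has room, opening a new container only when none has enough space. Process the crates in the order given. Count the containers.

container 1: place 22 m³, 18 m³ left
container 2: place 26 m³, 14 m³ left
container 3: place 31 m³, 9 m³ left
container 4: place 33 m³, 7 m³ left
container 5: place 38 m³, 2 m³ left
container 6: place 20 m³, 20 m³ left
container 7: place 37 m³, 3 m³ left
container 8: place 33 m³, 7 m³ left
container 1: place 3 m³, 15 m³ left
container 9: place 27 m³, 13 m³ left
container 10: place 27 m³, 13 m³ left
container 11: place 21 m³, 19 m³ left
container 6: place 17 m³, 3 m³ left
container 12: place 39 m³, 1 m³ left
container 1: place 8 m³, 7 m³ left
Final containers: [22,3,8] [26] [31] [33] [38] [20,17] [37] [33] [27] [27] [21] [39].

12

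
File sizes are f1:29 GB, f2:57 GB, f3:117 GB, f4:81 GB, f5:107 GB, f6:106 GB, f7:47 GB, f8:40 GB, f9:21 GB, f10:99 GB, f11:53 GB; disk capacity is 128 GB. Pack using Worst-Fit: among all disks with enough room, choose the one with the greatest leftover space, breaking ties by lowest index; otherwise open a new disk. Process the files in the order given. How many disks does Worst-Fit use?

disk 1: place f1 (29 GB), 99 GB left
disk 1: place f2 (57 GB), 42 GB left
disk 2: place f3 (117 GB), 11 GB left
disk 3: place f4 (81 GB), 47 GB left
disk 4: place f5 (107 GB), 21 GB left
disk 5: place f6 (106 GB), 22 GB left
disk 3: place f7 (47 GB), 0 GB left
disk 1: place f8 (40 GB), 2 GB left
disk 5: place f9 (21 GB), 1 GB left
disk 6: place f10 (99 GB), 29 GB left
disk 7: place f11 (53 GB), 75 GB left

7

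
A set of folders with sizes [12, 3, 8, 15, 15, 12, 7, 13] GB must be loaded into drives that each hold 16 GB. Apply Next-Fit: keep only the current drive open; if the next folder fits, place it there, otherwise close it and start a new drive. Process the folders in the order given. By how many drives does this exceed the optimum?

Next-Fit: [12,3] [8] [15] [15] [12] [7] [13] → 7 drives.
Total size 85 GB; any packing needs at least ⌈85/16⌉ = 6 drives.
An optimal packing achieves that bound: [15] [15] [13,3] [12] [12] [8,7] → 6 drives.
Excess: 7 − 6 = 1.

1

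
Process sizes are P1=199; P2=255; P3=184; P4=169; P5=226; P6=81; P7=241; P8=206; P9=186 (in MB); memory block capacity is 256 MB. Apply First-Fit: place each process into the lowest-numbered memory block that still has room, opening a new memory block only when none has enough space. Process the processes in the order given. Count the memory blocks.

8

P1 (199 MB) → memory block 1 (remaining 57 MB)
P2 (255 MB) → memory block 2 (remaining 1 MB)
P3 (184 MB) → memory block 3 (remaining 72 MB)
P4 (169 MB) → memory block 4 (remaining 87 MB)
P5 (226 MB) → memory block 5 (remaining 30 MB)
P6 (81 MB) → memory block 4 (remaining 6 MB)
P7 (241 MB) → memory block 6 (remaining 15 MB)
P8 (206 MB) → memory block 7 (remaining 50 MB)
P9 (186 MB) → memory block 8 (remaining 70 MB)
Final memory blocks: [199] [255] [184] [169,81] [226] [241] [206] [186].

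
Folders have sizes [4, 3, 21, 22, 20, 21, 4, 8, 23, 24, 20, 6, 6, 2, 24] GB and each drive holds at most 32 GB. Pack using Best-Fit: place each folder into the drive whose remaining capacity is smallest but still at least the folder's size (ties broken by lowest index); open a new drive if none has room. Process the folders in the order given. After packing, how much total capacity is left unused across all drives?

48

Put 4 GB in drive 1; 28 GB remain.
Put 3 GB in drive 1; 25 GB remain.
Put 21 GB in drive 1; 4 GB remain.
Put 22 GB in drive 2; 10 GB remain.
Put 20 GB in drive 3; 12 GB remain.
Put 21 GB in drive 4; 11 GB remain.
Put 4 GB in drive 1; 0 GB remain.
Put 8 GB in drive 2; 2 GB remain.
Put 23 GB in drive 5; 9 GB remain.
Put 24 GB in drive 6; 8 GB remain.
Put 20 GB in drive 7; 12 GB remain.
Put 6 GB in drive 6; 2 GB remain.
Put 6 GB in drive 5; 3 GB remain.
Put 2 GB in drive 2; 0 GB remain.
Put 24 GB in drive 8; 8 GB remain.
8 drives × 32 GB = 256 GB; used 208 GB; unused 48 GB.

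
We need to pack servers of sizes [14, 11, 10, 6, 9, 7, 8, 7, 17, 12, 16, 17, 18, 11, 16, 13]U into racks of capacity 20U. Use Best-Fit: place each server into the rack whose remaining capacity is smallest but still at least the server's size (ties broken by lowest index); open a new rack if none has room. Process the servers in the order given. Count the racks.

12 racks

rack 1: place 14U, 6U left
rack 2: place 11U, 9U left
rack 3: place 10U, 10U left
rack 1: place 6U, 0U left
rack 2: place 9U, 0U left
rack 3: place 7U, 3U left
rack 4: place 8U, 12U left
rack 4: place 7U, 5U left
rack 5: place 17U, 3U left
rack 6: place 12U, 8U left
rack 7: place 16U, 4U left
rack 8: place 17U, 3U left
rack 9: place 18U, 2U left
rack 10: place 11U, 9U left
rack 11: place 16U, 4U left
rack 12: place 13U, 7U left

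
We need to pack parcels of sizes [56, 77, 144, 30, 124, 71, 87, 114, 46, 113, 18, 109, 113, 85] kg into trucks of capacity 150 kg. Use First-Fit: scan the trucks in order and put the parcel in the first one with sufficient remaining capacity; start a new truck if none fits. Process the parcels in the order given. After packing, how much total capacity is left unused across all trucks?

truck 1: place 56 kg, 94 kg left
truck 1: place 77 kg, 17 kg left
truck 2: place 144 kg, 6 kg left
truck 3: place 30 kg, 120 kg left
truck 4: place 124 kg, 26 kg left
truck 3: place 71 kg, 49 kg left
truck 5: place 87 kg, 63 kg left
truck 6: place 114 kg, 36 kg left
truck 3: place 46 kg, 3 kg left
truck 7: place 113 kg, 37 kg left
truck 4: place 18 kg, 8 kg left
truck 8: place 109 kg, 41 kg left
truck 9: place 113 kg, 37 kg left
truck 10: place 85 kg, 65 kg left
10 trucks × 150 kg = 1500 kg; used 1187 kg; unused 313 kg.

313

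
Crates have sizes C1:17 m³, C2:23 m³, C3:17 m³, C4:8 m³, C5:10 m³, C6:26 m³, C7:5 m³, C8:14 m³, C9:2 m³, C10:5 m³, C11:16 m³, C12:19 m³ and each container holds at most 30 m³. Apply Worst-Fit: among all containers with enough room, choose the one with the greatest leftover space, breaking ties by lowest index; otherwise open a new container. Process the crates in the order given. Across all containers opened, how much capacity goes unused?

48

C1 (17 m³) → container 1 (remaining 13 m³)
C2 (23 m³) → container 2 (remaining 7 m³)
C3 (17 m³) → container 3 (remaining 13 m³)
C4 (8 m³) → container 1 (remaining 5 m³)
C5 (10 m³) → container 3 (remaining 3 m³)
C6 (26 m³) → container 4 (remaining 4 m³)
C7 (5 m³) → container 2 (remaining 2 m³)
C8 (14 m³) → container 5 (remaining 16 m³)
C9 (2 m³) → container 5 (remaining 14 m³)
C10 (5 m³) → container 5 (remaining 9 m³)
C11 (16 m³) → container 6 (remaining 14 m³)
C12 (19 m³) → container 7 (remaining 11 m³)
7 containers × 30 m³ = 210 m³; used 162 m³; unused 48 m³.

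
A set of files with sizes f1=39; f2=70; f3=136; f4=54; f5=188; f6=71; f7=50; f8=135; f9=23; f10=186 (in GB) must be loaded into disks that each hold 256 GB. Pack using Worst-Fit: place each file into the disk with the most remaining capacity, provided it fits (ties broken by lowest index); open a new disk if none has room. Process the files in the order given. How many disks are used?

4 disks

disk 1: place f1 (39 GB), 217 GB left
disk 1: place f2 (70 GB), 147 GB left
disk 1: place f3 (136 GB), 11 GB left
disk 2: place f4 (54 GB), 202 GB left
disk 2: place f5 (188 GB), 14 GB left
disk 3: place f6 (71 GB), 185 GB left
disk 3: place f7 (50 GB), 135 GB left
disk 3: place f8 (135 GB), 0 GB left
disk 4: place f9 (23 GB), 233 GB left
disk 4: place f10 (186 GB), 47 GB left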